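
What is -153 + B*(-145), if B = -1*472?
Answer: 68287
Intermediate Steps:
B = -472
-153 + B*(-145) = -153 - 472*(-145) = -153 + 68440 = 68287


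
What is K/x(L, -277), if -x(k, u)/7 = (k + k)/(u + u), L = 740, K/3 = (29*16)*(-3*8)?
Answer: -2313504/1295 ≈ -1786.5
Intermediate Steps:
K = -33408 (K = 3*((29*16)*(-3*8)) = 3*(464*(-24)) = 3*(-11136) = -33408)
x(k, u) = -7*k/u (x(k, u) = -7*(k + k)/(u + u) = -7*2*k/(2*u) = -7*2*k*1/(2*u) = -7*k/u)
K/x(L, -277) = -33408/((-7*740/(-277))) = -33408/((-7*740*(-1/277))) = -33408/5180/277 = -33408*277/5180 = -2313504/1295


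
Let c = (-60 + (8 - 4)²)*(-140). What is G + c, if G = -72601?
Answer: -66441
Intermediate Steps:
c = 6160 (c = (-60 + 4²)*(-140) = (-60 + 16)*(-140) = -44*(-140) = 6160)
G + c = -72601 + 6160 = -66441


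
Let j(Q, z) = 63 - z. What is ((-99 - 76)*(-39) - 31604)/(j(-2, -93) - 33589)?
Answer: 24779/33433 ≈ 0.74115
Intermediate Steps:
((-99 - 76)*(-39) - 31604)/(j(-2, -93) - 33589) = ((-99 - 76)*(-39) - 31604)/((63 - 1*(-93)) - 33589) = (-175*(-39) - 31604)/((63 + 93) - 33589) = (6825 - 31604)/(156 - 33589) = -24779/(-33433) = -24779*(-1/33433) = 24779/33433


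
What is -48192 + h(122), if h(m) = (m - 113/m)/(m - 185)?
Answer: -370418483/7686 ≈ -48194.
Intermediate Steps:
h(m) = (m - 113/m)/(-185 + m)
-48192 + h(122) = -48192 + (-113 + 122²)/(122*(-185 + 122)) = -48192 + (1/122)*(-113 + 14884)/(-63) = -48192 + (1/122)*(-1/63)*14771 = -48192 - 14771/7686 = -370418483/7686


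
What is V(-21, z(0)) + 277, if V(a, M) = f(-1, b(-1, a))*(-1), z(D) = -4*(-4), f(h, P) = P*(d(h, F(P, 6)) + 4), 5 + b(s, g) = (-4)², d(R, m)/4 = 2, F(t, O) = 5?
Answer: 145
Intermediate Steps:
d(R, m) = 8 (d(R, m) = 4*2 = 8)
b(s, g) = 11 (b(s, g) = -5 + (-4)² = -5 + 16 = 11)
f(h, P) = 12*P (f(h, P) = P*(8 + 4) = P*12 = 12*P)
z(D) = 16
V(a, M) = -132 (V(a, M) = (12*11)*(-1) = 132*(-1) = -132)
V(-21, z(0)) + 277 = -132 + 277 = 145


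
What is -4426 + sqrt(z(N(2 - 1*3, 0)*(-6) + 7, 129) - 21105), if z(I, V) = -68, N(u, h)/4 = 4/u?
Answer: -4426 + I*sqrt(21173) ≈ -4426.0 + 145.51*I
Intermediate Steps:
N(u, h) = 16/u (N(u, h) = 4*(4/u) = 16/u)
-4426 + sqrt(z(N(2 - 1*3, 0)*(-6) + 7, 129) - 21105) = -4426 + sqrt(-68 - 21105) = -4426 + sqrt(-21173) = -4426 + I*sqrt(21173)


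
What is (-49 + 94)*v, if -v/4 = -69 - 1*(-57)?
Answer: 2160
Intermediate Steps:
v = 48 (v = -4*(-69 - 1*(-57)) = -4*(-69 + 57) = -4*(-12) = 48)
(-49 + 94)*v = (-49 + 94)*48 = 45*48 = 2160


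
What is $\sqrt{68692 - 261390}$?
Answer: $i \sqrt{192698} \approx 438.97 i$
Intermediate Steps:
$\sqrt{68692 - 261390} = \sqrt{-192698} = i \sqrt{192698}$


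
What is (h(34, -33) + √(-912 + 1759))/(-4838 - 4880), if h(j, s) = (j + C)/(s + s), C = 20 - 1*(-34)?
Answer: 2/14577 - 11*√7/9718 ≈ -0.0028576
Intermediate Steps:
C = 54 (C = 20 + 34 = 54)
h(j, s) = (54 + j)/(2*s) (h(j, s) = (j + 54)/(s + s) = (54 + j)/((2*s)) = (54 + j)*(1/(2*s)) = (54 + j)/(2*s))
(h(34, -33) + √(-912 + 1759))/(-4838 - 4880) = ((½)*(54 + 34)/(-33) + √(-912 + 1759))/(-4838 - 4880) = ((½)*(-1/33)*88 + √847)/(-9718) = (-4/3 + 11*√7)*(-1/9718) = 2/14577 - 11*√7/9718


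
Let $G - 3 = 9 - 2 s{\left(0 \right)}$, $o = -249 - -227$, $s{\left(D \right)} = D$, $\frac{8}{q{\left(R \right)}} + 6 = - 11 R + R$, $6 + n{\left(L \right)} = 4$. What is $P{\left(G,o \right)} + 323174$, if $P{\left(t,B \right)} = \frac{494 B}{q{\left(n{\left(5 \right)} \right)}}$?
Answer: $304155$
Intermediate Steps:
$n{\left(L \right)} = -2$ ($n{\left(L \right)} = -6 + 4 = -2$)
$q{\left(R \right)} = \frac{8}{-6 - 10 R}$ ($q{\left(R \right)} = \frac{8}{-6 + \left(- 11 R + R\right)} = \frac{8}{-6 - 10 R}$)
$o = -22$ ($o = -249 + 227 = -22$)
$G = 12$ ($G = 3 + \left(9 - 0\right) = 3 + \left(9 + 0\right) = 3 + 9 = 12$)
$P{\left(t,B \right)} = \frac{1729 B}{2}$ ($P{\left(t,B \right)} = \frac{494 B}{\left(-4\right) \frac{1}{3 + 5 \left(-2\right)}} = \frac{494 B}{\left(-4\right) \frac{1}{3 - 10}} = \frac{494 B}{\left(-4\right) \frac{1}{-7}} = \frac{494 B}{\left(-4\right) \left(- \frac{1}{7}\right)} = \frac{494 B}{\frac{4}{7}} = 494 B \frac{7}{4} = \frac{1729 B}{2}$)
$P{\left(G,o \right)} + 323174 = \frac{1729}{2} \left(-22\right) + 323174 = -19019 + 323174 = 304155$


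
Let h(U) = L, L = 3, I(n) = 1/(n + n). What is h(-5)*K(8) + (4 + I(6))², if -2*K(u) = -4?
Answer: 3265/144 ≈ 22.674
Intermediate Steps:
I(n) = 1/(2*n)
K(u) = 2 (K(u) = -½*(-4) = 2)
h(U) = 3
h(-5)*K(8) + (4 + I(6))² = 3*2 + (4 + (½)/6)² = 6 + (4 + (½)*(⅙))² = 6 + (4 + 1/12)² = 6 + (49/12)² = 6 + 2401/144 = 3265/144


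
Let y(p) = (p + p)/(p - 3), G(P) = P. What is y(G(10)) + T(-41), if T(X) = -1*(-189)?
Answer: 1343/7 ≈ 191.86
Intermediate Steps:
T(X) = 189
y(p) = 2*p/(-3 + p) (y(p) = (2*p)/(-3 + p) = 2*p/(-3 + p))
y(G(10)) + T(-41) = 2*10/(-3 + 10) + 189 = 2*10/7 + 189 = 2*10*(⅐) + 189 = 20/7 + 189 = 1343/7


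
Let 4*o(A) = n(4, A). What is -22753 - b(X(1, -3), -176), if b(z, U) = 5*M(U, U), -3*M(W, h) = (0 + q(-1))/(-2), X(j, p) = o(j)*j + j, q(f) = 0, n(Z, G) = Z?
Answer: -22753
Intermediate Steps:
o(A) = 1 (o(A) = (¼)*4 = 1)
X(j, p) = 2*j (X(j, p) = 1*j + j = j + j = 2*j)
M(W, h) = 0 (M(W, h) = -(0 + 0)/(3*(-2)) = -0*(-1)/2 = -⅓*0 = 0)
b(z, U) = 0 (b(z, U) = 5*0 = 0)
-22753 - b(X(1, -3), -176) = -22753 - 1*0 = -22753 + 0 = -22753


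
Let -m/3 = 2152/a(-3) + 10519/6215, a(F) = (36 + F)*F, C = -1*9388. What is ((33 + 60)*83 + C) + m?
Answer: -29997296/18645 ≈ -1608.9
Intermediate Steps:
C = -9388
a(F) = F*(36 + F)
m = 1121209/18645 (m = -3*(2152/((-3*(36 - 3))) + 10519/6215) = -3*(2152/((-3*33)) + 10519*(1/6215)) = -3*(2152/(-99) + 10519/6215) = -3*(2152*(-1/99) + 10519/6215) = -3*(-2152/99 + 10519/6215) = -3*(-1121209/55935) = 1121209/18645 ≈ 60.135)
((33 + 60)*83 + C) + m = ((33 + 60)*83 - 9388) + 1121209/18645 = (93*83 - 9388) + 1121209/18645 = (7719 - 9388) + 1121209/18645 = -1669 + 1121209/18645 = -29997296/18645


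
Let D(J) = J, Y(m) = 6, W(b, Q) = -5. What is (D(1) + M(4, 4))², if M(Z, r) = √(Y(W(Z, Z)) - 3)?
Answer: (1 + √3)² ≈ 7.4641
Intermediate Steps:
M(Z, r) = √3 (M(Z, r) = √(6 - 3) = √3)
(D(1) + M(4, 4))² = (1 + √3)²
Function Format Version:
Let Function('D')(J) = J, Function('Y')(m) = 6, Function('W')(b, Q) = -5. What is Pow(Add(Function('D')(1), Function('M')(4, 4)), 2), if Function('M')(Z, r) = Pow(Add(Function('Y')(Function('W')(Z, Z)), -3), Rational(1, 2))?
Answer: Pow(Add(1, Pow(3, Rational(1, 2))), 2) ≈ 7.4641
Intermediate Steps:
Function('M')(Z, r) = Pow(3, Rational(1, 2)) (Function('M')(Z, r) = Pow(Add(6, -3), Rational(1, 2)) = Pow(3, Rational(1, 2)))
Pow(Add(Function('D')(1), Function('M')(4, 4)), 2) = Pow(Add(1, Pow(3, Rational(1, 2))), 2)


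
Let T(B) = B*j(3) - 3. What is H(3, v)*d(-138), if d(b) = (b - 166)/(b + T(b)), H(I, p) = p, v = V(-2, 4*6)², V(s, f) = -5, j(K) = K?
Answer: 1520/111 ≈ 13.694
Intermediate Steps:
T(B) = -3 + 3*B (T(B) = B*3 - 3 = 3*B - 3 = -3 + 3*B)
v = 25 (v = (-5)² = 25)
d(b) = (-166 + b)/(-3 + 4*b) (d(b) = (b - 166)/(b + (-3 + 3*b)) = (-166 + b)/(-3 + 4*b))
H(3, v)*d(-138) = 25*((-166 - 138)/(-3 + 4*(-138))) = 25*(-304/(-3 - 552)) = 25*(-304/(-555)) = 25*(-1/555*(-304)) = 25*(304/555) = 1520/111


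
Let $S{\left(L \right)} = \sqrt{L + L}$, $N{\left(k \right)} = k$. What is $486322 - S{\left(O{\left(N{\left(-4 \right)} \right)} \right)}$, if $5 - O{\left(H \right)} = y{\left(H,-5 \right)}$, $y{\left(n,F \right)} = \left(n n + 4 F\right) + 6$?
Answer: $486322 - \sqrt{6} \approx 4.8632 \cdot 10^{5}$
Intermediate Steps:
$y{\left(n,F \right)} = 6 + n^{2} + 4 F$ ($y{\left(n,F \right)} = \left(n^{2} + 4 F\right) + 6 = 6 + n^{2} + 4 F$)
$O{\left(H \right)} = 19 - H^{2}$ ($O{\left(H \right)} = 5 - \left(6 + H^{2} + 4 \left(-5\right)\right) = 5 - \left(6 + H^{2} - 20\right) = 5 - \left(-14 + H^{2}\right) = 19 - H^{2}$)
$S{\left(L \right)} = \sqrt{2} \sqrt{L}$ ($S{\left(L \right)} = \sqrt{2 L} = \sqrt{2} \sqrt{L}$)
$486322 - S{\left(O{\left(N{\left(-4 \right)} \right)} \right)} = 486322 - \sqrt{2} \sqrt{19 - \left(-4\right)^{2}} = 486322 - \sqrt{2} \sqrt{19 - 16} = 486322 - \sqrt{2} \sqrt{3} = 486322 - \sqrt{6}$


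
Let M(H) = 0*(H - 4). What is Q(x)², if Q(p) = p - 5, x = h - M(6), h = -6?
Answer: 121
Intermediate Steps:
M(H) = 0 (M(H) = 0*(-4 + H) = 0)
x = -6 (x = -6 - 1*0 = -6 + 0 = -6)
Q(p) = -5 + p
Q(x)² = (-5 - 6)² = (-11)² = 121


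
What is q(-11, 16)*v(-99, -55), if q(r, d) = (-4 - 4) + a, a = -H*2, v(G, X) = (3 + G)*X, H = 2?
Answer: -63360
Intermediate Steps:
v(G, X) = X*(3 + G)
a = -4 (a = -1*2*2 = -2*2 = -4)
q(r, d) = -12 (q(r, d) = (-4 - 4) - 4 = -8 - 4 = -12)
q(-11, 16)*v(-99, -55) = -(-660)*(3 - 99) = -(-660)*(-96) = -12*5280 = -63360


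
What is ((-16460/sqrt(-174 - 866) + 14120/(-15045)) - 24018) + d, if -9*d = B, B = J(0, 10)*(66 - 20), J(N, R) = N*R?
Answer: -72272986/3009 + 823*I*sqrt(65)/13 ≈ -24019.0 + 510.4*I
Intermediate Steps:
B = 0 (B = (0*10)*(66 - 20) = 0*46 = 0)
d = 0 (d = -1/9*0 = 0)
((-16460/sqrt(-174 - 866) + 14120/(-15045)) - 24018) + d = ((-16460/sqrt(-174 - 866) + 14120/(-15045)) - 24018) + 0 = ((-16460*(-I*sqrt(65)/260) + 14120*(-1/15045)) - 24018) + 0 = ((-16460*(-I*sqrt(65)/260) - 2824/3009) - 24018) + 0 = ((-(-823)*I*sqrt(65)/13 - 2824/3009) - 24018) + 0 = ((823*I*sqrt(65)/13 - 2824/3009) - 24018) + 0 = ((-2824/3009 + 823*I*sqrt(65)/13) - 24018) + 0 = (-72272986/3009 + 823*I*sqrt(65)/13) + 0 = -72272986/3009 + 823*I*sqrt(65)/13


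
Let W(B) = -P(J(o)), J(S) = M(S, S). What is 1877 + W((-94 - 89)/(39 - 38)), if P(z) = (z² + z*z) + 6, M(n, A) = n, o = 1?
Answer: 1869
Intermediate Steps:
J(S) = S
P(z) = 6 + 2*z² (P(z) = (z² + z²) + 6 = 2*z² + 6 = 6 + 2*z²)
W(B) = -8 (W(B) = -(6 + 2*1²) = -(6 + 2*1) = -(6 + 2) = -1*8 = -8)
1877 + W((-94 - 89)/(39 - 38)) = 1877 - 8 = 1869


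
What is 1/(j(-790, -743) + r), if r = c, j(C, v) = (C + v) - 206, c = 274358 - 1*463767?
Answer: -1/191148 ≈ -5.2315e-6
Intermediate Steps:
c = -189409 (c = 274358 - 463767 = -189409)
j(C, v) = -206 + C + v
r = -189409
1/(j(-790, -743) + r) = 1/((-206 - 790 - 743) - 189409) = 1/(-1739 - 189409) = 1/(-191148) = -1/191148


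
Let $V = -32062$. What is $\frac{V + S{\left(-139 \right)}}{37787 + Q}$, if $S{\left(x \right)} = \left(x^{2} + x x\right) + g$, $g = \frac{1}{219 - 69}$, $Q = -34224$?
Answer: $\frac{987001}{534450} \approx 1.8468$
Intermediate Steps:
$g = \frac{1}{150} \approx 0.0066667$
$S{\left(x \right)} = \frac{1}{150} + 2 x^{2}$ ($S{\left(x \right)} = \left(x^{2} + x x\right) + \frac{1}{150} = \left(x^{2} + x^{2}\right) + \frac{1}{150} = 2 x^{2} + \frac{1}{150} = \frac{1}{150} + 2 x^{2}$)
$\frac{V + S{\left(-139 \right)}}{37787 + Q} = \frac{-32062 + \left(\frac{1}{150} + 2 \left(-139\right)^{2}\right)}{37787 - 34224} = \frac{-32062 + \left(\frac{1}{150} + 2 \cdot 19321\right)}{3563} = \left(-32062 + \left(\frac{1}{150} + 38642\right)\right) \frac{1}{3563} = \left(-32062 + \frac{5796301}{150}\right) \frac{1}{3563} = \frac{987001}{150} \cdot \frac{1}{3563} = \frac{987001}{534450}$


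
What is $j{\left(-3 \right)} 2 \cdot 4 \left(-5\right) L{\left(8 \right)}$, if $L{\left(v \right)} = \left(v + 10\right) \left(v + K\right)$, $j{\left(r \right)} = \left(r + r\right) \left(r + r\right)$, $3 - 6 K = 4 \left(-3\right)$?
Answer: $-272160$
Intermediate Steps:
$K = \frac{5}{2}$ ($K = \frac{1}{2} - \frac{4 \left(-3\right)}{6} = \frac{1}{2} - -2 = \frac{1}{2} + 2 = \frac{5}{2} \approx 2.5$)
$j{\left(r \right)} = 4 r^{2}$ ($j{\left(r \right)} = 2 r 2 r = 4 r^{2}$)
$L{\left(v \right)} = \left(10 + v\right) \left(\frac{5}{2} + v\right)$ ($L{\left(v \right)} = \left(v + 10\right) \left(v + \frac{5}{2}\right) = \left(10 + v\right) \left(\frac{5}{2} + v\right)$)
$j{\left(-3 \right)} 2 \cdot 4 \left(-5\right) L{\left(8 \right)} = 4 \left(-3\right)^{2} \cdot 2 \cdot 4 \left(-5\right) \left(25 + 8^{2} + \frac{25}{2} \cdot 8\right) = 4 \cdot 9 \cdot 8 \left(-5\right) \left(25 + 64 + 100\right) = 36 \left(-40\right) 189 = \left(-1440\right) 189 = -272160$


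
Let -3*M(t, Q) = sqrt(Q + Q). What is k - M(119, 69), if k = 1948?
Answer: 1948 + sqrt(138)/3 ≈ 1951.9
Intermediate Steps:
M(t, Q) = -sqrt(2)*sqrt(Q)/3 (M(t, Q) = -sqrt(Q + Q)/3 = -sqrt(2)*sqrt(Q)/3)
k - M(119, 69) = 1948 - (-1)*sqrt(2)*sqrt(69)/3 = 1948 - (-1)*sqrt(138)/3 = 1948 + sqrt(138)/3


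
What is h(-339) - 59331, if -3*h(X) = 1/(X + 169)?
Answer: -30258809/510 ≈ -59331.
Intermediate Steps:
h(X) = -1/(3*(169 + X)) (h(X) = -1/(3*(X + 169)) = -1/(3*(169 + X)))
h(-339) - 59331 = -1/(507 + 3*(-339)) - 59331 = -1/(507 - 1017) - 59331 = -1/(-510) - 59331 = -1*(-1/510) - 59331 = 1/510 - 59331 = -30258809/510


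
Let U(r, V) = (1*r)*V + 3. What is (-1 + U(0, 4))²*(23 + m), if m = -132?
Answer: -436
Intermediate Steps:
U(r, V) = 3 + V*r (U(r, V) = r*V + 3 = V*r + 3 = 3 + V*r)
(-1 + U(0, 4))²*(23 + m) = (-1 + (3 + 4*0))²*(23 - 132) = (-1 + (3 + 0))²*(-109) = (-1 + 3)²*(-109) = 2²*(-109) = 4*(-109) = -436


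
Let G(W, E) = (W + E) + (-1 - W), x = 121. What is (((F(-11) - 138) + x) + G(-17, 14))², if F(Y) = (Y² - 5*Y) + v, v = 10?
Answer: 33124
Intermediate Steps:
F(Y) = 10 + Y² - 5*Y (F(Y) = (Y² - 5*Y) + 10 = 10 + Y² - 5*Y)
G(W, E) = -1 + E (G(W, E) = (E + W) + (-1 - W) = -1 + E)
(((F(-11) - 138) + x) + G(-17, 14))² = ((((10 + (-11)² - 5*(-11)) - 138) + 121) + (-1 + 14))² = ((((10 + 121 + 55) - 138) + 121) + 13)² = (((186 - 138) + 121) + 13)² = ((48 + 121) + 13)² = (169 + 13)² = 182² = 33124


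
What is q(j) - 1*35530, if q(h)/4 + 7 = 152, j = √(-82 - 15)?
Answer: -34950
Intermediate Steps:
j = I*√97 (j = √(-97) = I*√97 ≈ 9.8489*I)
q(h) = 580 (q(h) = -28 + 4*152 = -28 + 608 = 580)
q(j) - 1*35530 = 580 - 1*35530 = 580 - 35530 = -34950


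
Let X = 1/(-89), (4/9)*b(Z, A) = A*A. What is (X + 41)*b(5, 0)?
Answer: 0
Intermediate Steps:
b(Z, A) = 9*A**2/4 (b(Z, A) = 9*(A*A)/4 = 9*A**2/4)
X = -1/89 ≈ -0.011236
(X + 41)*b(5, 0) = (-1/89 + 41)*((9/4)*0**2) = 3648*((9/4)*0)/89 = (3648/89)*0 = 0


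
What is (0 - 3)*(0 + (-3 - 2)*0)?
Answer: 0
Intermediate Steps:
(0 - 3)*(0 + (-3 - 2)*0) = -3*(0 - 5*0) = -3*(0 + 0) = -3*0 = 0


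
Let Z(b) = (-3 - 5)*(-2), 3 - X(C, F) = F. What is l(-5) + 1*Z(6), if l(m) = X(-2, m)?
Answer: 24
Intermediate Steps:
X(C, F) = 3 - F
l(m) = 3 - m
Z(b) = 16 (Z(b) = -8*(-2) = 16)
l(-5) + 1*Z(6) = (3 - 1*(-5)) + 1*16 = (3 + 5) + 16 = 8 + 16 = 24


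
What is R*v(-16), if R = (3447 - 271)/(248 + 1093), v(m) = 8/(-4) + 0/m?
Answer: -6352/1341 ≈ -4.7368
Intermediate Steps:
v(m) = -2 (v(m) = 8*(-1/4) + 0 = -2 + 0 = -2)
R = 3176/1341 ≈ 2.3684
R*v(-16) = (3176/1341)*(-2) = -6352/1341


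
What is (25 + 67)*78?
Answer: 7176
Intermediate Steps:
(25 + 67)*78 = 92*78 = 7176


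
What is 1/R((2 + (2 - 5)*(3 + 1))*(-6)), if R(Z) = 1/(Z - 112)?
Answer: -52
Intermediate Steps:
R(Z) = 1/(-112 + Z)
1/R((2 + (2 - 5)*(3 + 1))*(-6)) = 1/(1/(-112 + (2 + (2 - 5)*(3 + 1))*(-6))) = 1/(1/(-112 + (2 - 3*4)*(-6))) = 1/(1/(-112 + (2 - 12)*(-6))) = 1/(1/(-112 - 10*(-6))) = 1/(1/(-112 + 60)) = 1/(1/(-52)) = 1/(-1/52) = -52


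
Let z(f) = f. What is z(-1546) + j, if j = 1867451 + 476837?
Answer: 2342742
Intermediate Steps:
j = 2344288
z(-1546) + j = -1546 + 2344288 = 2342742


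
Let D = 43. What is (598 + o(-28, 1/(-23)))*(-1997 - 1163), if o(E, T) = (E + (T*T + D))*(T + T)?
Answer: -22941581040/12167 ≈ -1.8856e+6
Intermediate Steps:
o(E, T) = 2*T*(43 + E + T²) (o(E, T) = (E + (T*T + 43))*(T + T) = (E + (T² + 43))*(2*T) = (E + (43 + T²))*(2*T) = (43 + E + T²)*(2*T) = 2*T*(43 + E + T²))
(598 + o(-28, 1/(-23)))*(-1997 - 1163) = (598 + 2*(43 - 28 + (1/(-23))²)/(-23))*(-1997 - 1163) = (598 + 2*(-1/23)*(43 - 28 + (-1/23)²))*(-3160) = (598 + 2*(-1/23)*(43 - 28 + 1/529))*(-3160) = (598 + 2*(-1/23)*(7936/529))*(-3160) = (598 - 15872/12167)*(-3160) = (7259994/12167)*(-3160) = -22941581040/12167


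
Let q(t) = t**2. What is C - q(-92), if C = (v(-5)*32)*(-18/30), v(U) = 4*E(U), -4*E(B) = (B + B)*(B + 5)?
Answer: -8464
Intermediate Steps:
E(B) = -B*(5 + B)/2 (E(B) = -(B + B)*(B + 5)/4 = -2*B*(5 + B)/4 = -B*(5 + B)/2)
v(U) = -2*U*(5 + U) (v(U) = 4*(-U*(5 + U)/2) = -2*U*(5 + U))
C = 0 (C = (-2*(-5)*(5 - 5)*32)*(-18/30) = (-2*(-5)*0*32)*(-18*1/30) = (0*32)*(-3/5) = 0*(-3/5) = 0)
C - q(-92) = 0 - 1*(-92)**2 = 0 - 1*8464 = 0 - 8464 = -8464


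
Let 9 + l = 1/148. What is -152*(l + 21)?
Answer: -67526/37 ≈ -1825.0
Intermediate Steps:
l = -1331/148 (l = -9 + 1/148 = -1331/148 ≈ -8.9932)
-152*(l + 21) = -152*(-1331/148 + 21) = -152*1777/148 = -67526/37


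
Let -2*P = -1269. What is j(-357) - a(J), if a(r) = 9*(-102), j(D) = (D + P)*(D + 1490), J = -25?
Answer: 630651/2 ≈ 3.1533e+5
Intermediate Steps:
P = 1269/2 (P = -1/2*(-1269) = 1269/2 ≈ 634.50)
j(D) = (1490 + D)*(1269/2 + D) (j(D) = (D + 1269/2)*(D + 1490) = (1269/2 + D)*(1490 + D) = (1490 + D)*(1269/2 + D))
a(r) = -918
j(-357) - a(J) = (945405 + (-357)**2 + (4249/2)*(-357)) - 1*(-918) = (945405 + 127449 - 1516893/2) + 918 = 628815/2 + 918 = 630651/2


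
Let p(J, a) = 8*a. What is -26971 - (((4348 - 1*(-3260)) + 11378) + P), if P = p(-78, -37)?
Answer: -45661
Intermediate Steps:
P = -296 (P = 8*(-37) = -296)
-26971 - (((4348 - 1*(-3260)) + 11378) + P) = -26971 - (((4348 - 1*(-3260)) + 11378) - 296) = -26971 - (((4348 + 3260) + 11378) - 296) = -26971 - ((7608 + 11378) - 296) = -26971 - (18986 - 296) = -26971 - 1*18690 = -26971 - 18690 = -45661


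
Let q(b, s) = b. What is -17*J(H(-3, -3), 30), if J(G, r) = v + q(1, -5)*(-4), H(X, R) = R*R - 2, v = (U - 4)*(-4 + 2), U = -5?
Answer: -238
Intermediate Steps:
v = 18 (v = (-5 - 4)*(-4 + 2) = -9*(-2) = 18)
H(X, R) = -2 + R² (H(X, R) = R² - 2 = -2 + R²)
J(G, r) = 14 (J(G, r) = 18 + 1*(-4) = 18 - 4 = 14)
-17*J(H(-3, -3), 30) = -17*14 = -238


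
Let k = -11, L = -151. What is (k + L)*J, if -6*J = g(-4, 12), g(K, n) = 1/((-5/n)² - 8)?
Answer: -3888/1127 ≈ -3.4499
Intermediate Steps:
g(K, n) = 1/(-8 + 25/n²) (g(K, n) = 1/(25/n² - 8) = 1/(-8 + 25/n²))
J = 24/1127 (J = -(-1)*12²/(6*(-25 + 8*12²)) = -(-1)*144/(6*(-25 + 8*144)) = -(-1)*144/(6*(-25 + 1152)) = -(-1)*144/(6*1127) = -⅙*(-144/1127) = 24/1127 ≈ 0.021295)
(k + L)*J = (-11 - 151)*(24/1127) = -162*24/1127 = -3888/1127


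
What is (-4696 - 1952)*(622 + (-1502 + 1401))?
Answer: -3463608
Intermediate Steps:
(-4696 - 1952)*(622 + (-1502 + 1401)) = -6648*(622 - 101) = -6648*521 = -3463608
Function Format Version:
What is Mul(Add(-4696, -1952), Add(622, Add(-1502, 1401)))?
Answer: -3463608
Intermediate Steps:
Mul(Add(-4696, -1952), Add(622, Add(-1502, 1401))) = Mul(-6648, Add(622, -101)) = Mul(-6648, 521) = -3463608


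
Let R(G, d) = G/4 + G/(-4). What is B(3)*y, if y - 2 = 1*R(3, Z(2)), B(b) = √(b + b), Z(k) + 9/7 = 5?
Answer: 2*√6 ≈ 4.8990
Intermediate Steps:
Z(k) = 26/7 (Z(k) = -9/7 + 5 = 26/7)
B(b) = √2*√b (B(b) = √(2*b) = √2*√b)
R(G, d) = 0 (R(G, d) = G*(¼) + G*(-¼) = G/4 - G/4 = 0)
y = 2 (y = 2 + 1*0 = 2 + 0 = 2)
B(3)*y = (√2*√3)*2 = √6*2 = 2*√6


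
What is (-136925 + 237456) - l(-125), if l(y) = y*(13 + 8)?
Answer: 103156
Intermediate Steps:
l(y) = 21*y (l(y) = y*21 = 21*y)
(-136925 + 237456) - l(-125) = (-136925 + 237456) - 21*(-125) = 100531 - 1*(-2625) = 100531 + 2625 = 103156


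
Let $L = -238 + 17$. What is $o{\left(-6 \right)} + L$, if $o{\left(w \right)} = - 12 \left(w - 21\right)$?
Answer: $103$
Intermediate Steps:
$o{\left(w \right)} = 252 - 12 w$ ($o{\left(w \right)} = - 12 \left(-21 + w\right) = 252 - 12 w$)
$L = -221$
$o{\left(-6 \right)} + L = \left(252 - -72\right) - 221 = \left(252 + 72\right) - 221 = 324 - 221 = 103$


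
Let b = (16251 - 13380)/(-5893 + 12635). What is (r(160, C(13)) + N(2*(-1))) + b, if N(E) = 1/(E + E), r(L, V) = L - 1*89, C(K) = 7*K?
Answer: 959735/13484 ≈ 71.176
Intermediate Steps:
b = 2871/6742 ≈ 0.42584
r(L, V) = -89 + L (r(L, V) = L - 89 = -89 + L)
N(E) = 1/(2*E)
(r(160, C(13)) + N(2*(-1))) + b = ((-89 + 160) + 1/(2*((2*(-1))))) + 2871/6742 = (71 + (1/2)/(-2)) + 2871/6742 = (71 + (1/2)*(-1/2)) + 2871/6742 = (71 - 1/4) + 2871/6742 = 283/4 + 2871/6742 = 959735/13484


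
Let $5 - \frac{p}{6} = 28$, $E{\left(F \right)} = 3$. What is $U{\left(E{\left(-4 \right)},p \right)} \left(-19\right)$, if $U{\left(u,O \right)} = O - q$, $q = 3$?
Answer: $2679$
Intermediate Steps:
$p = -138$ ($p = 30 - 168 = -138$)
$U{\left(u,O \right)} = -3 + O$ ($U{\left(u,O \right)} = O - 3 = -3 + O$)
$U{\left(E{\left(-4 \right)},p \right)} \left(-19\right) = \left(-3 - 138\right) \left(-19\right) = \left(-141\right) \left(-19\right) = 2679$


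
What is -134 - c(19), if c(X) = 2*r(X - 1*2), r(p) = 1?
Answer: -136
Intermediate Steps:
c(X) = 2 (c(X) = 2*1 = 2)
-134 - c(19) = -134 - 1*2 = -134 - 2 = -136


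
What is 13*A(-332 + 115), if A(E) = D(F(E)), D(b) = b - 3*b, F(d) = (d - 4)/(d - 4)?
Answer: -26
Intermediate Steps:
F(d) = 1 (F(d) = (-4 + d)/(-4 + d) = 1)
D(b) = -2*b
A(E) = -2 (A(E) = -2*1 = -2)
13*A(-332 + 115) = 13*(-2) = -26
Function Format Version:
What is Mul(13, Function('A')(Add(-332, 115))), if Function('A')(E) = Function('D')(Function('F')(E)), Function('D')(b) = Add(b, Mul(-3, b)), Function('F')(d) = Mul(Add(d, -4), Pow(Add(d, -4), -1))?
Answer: -26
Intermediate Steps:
Function('F')(d) = 1 (Function('F')(d) = Mul(Add(-4, d), Pow(Add(-4, d), -1)) = 1)
Function('D')(b) = Mul(-2, b)
Function('A')(E) = -2 (Function('A')(E) = Mul(-2, 1) = -2)
Mul(13, Function('A')(Add(-332, 115))) = Mul(13, -2) = -26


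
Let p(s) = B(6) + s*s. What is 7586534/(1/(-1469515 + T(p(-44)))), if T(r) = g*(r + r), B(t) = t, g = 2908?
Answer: 74538887635838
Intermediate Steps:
p(s) = 6 + s² (p(s) = 6 + s*s = 6 + s²)
T(r) = 5816*r (T(r) = 2908*(r + r) = 2908*(2*r) = 5816*r)
7586534/(1/(-1469515 + T(p(-44)))) = 7586534/(1/(-1469515 + 5816*(6 + (-44)²))) = 7586534/(1/(-1469515 + 5816*(6 + 1936))) = 7586534/(1/(-1469515 + 5816*1942)) = 7586534/(1/(-1469515 + 11294672)) = 7586534/(1/9825157) = 7586534*9825157 = 74538887635838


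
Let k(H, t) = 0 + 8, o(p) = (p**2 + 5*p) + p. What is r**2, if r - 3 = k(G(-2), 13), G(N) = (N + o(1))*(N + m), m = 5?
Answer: 121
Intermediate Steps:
o(p) = p**2 + 6*p
G(N) = (5 + N)*(7 + N) (G(N) = (N + 1*(6 + 1))*(N + 5) = (N + 1*7)*(5 + N) = (N + 7)*(5 + N) = (7 + N)*(5 + N) = (5 + N)*(7 + N))
k(H, t) = 8
r = 11 (r = 3 + 8 = 11)
r**2 = 11**2 = 121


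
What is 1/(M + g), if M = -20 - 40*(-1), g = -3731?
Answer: -1/3711 ≈ -0.00026947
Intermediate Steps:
M = 20 (M = -20 + 40 = 20)
1/(M + g) = 1/(20 - 3731) = 1/(-3711) = -1/3711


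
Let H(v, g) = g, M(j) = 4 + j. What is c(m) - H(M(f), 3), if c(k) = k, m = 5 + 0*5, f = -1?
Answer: 2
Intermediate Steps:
m = 5 (m = 5 + 0 = 5)
c(m) - H(M(f), 3) = 5 - 1*3 = 5 - 3 = 2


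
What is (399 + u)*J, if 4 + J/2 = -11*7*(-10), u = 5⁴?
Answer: 1568768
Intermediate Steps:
u = 625
J = 1532 (J = -8 + 2*(-11*7*(-10)) = -8 + 2*(-77*(-10)) = -8 + 2*770 = -8 + 1540 = 1532)
(399 + u)*J = (399 + 625)*1532 = 1024*1532 = 1568768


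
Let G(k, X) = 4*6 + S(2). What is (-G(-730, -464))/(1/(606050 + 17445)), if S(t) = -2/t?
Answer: -14340385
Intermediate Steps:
G(k, X) = 23 (G(k, X) = 4*6 - 2/2 = 24 - 2*½ = 24 - 1 = 23)
(-G(-730, -464))/(1/(606050 + 17445)) = (-1*23)/(1/(606050 + 17445)) = -23/(1/623495) = -23/1/623495 = -23*623495 = -14340385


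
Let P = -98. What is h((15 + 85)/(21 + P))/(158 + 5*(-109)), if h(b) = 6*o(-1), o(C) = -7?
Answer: 14/129 ≈ 0.10853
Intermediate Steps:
h(b) = -42 (h(b) = 6*(-7) = -42)
h((15 + 85)/(21 + P))/(158 + 5*(-109)) = -42/(158 + 5*(-109)) = -42/(158 - 545) = -42/(-387) = -42*(-1/387) = 14/129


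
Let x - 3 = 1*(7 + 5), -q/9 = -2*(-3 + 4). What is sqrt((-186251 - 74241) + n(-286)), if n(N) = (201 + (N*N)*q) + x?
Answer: 2*sqrt(303013) ≈ 1100.9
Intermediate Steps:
q = 18 (q = -(-18)*(-3 + 4) = -(-18) = -9*(-2) = 18)
x = 15 (x = 3 + 1*(7 + 5) = 3 + 1*12 = 3 + 12 = 15)
n(N) = 216 + 18*N**2 (n(N) = (201 + (N*N)*18) + 15 = (201 + N**2*18) + 15 = (201 + 18*N**2) + 15 = 216 + 18*N**2)
sqrt((-186251 - 74241) + n(-286)) = sqrt((-186251 - 74241) + (216 + 18*(-286)**2)) = sqrt(-260492 + (216 + 18*81796)) = sqrt(-260492 + (216 + 1472328)) = sqrt(-260492 + 1472544) = sqrt(1212052) = 2*sqrt(303013)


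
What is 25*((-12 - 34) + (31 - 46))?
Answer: -1525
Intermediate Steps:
25*((-12 - 34) + (31 - 46)) = 25*(-46 - 15) = 25*(-61) = -1525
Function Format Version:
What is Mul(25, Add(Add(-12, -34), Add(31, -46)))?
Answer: -1525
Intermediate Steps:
Mul(25, Add(Add(-12, -34), Add(31, -46))) = Mul(25, Add(-46, -15)) = Mul(25, -61) = -1525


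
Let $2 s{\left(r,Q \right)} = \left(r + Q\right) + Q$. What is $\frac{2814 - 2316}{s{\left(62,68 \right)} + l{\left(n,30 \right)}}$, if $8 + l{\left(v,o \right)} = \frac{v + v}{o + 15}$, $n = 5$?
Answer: $\frac{4482}{821} \approx 5.4592$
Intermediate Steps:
$s{\left(r,Q \right)} = Q + \frac{r}{2}$ ($s{\left(r,Q \right)} = \frac{\left(r + Q\right) + Q}{2} = \frac{\left(Q + r\right) + Q}{2} = \frac{r + 2 Q}{2} = Q + \frac{r}{2}$)
$l{\left(v,o \right)} = -8 + \frac{2 v}{15 + o}$ ($l{\left(v,o \right)} = -8 + \frac{v + v}{o + 15} = -8 + \frac{2 v}{15 + o}$)
$\frac{2814 - 2316}{s{\left(62,68 \right)} + l{\left(n,30 \right)}} = \frac{2814 - 2316}{\left(68 + \frac{1}{2} \cdot 62\right) + \frac{2 \left(-60 + 5 - 120\right)}{15 + 30}} = \frac{498}{\left(68 + 31\right) + \frac{2 \left(-60 + 5 - 120\right)}{45}} = \frac{498}{99 + 2 \cdot \frac{1}{45} \left(-175\right)} = \frac{498}{99 - \frac{70}{9}} = \frac{498}{\frac{821}{9}} = 498 \cdot \frac{9}{821} = \frac{4482}{821}$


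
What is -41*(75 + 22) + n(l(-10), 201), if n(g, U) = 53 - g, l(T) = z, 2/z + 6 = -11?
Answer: -66706/17 ≈ -3923.9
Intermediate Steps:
z = -2/17 (z = 2/(-6 - 11) = 2/(-17) = 2*(-1/17) = -2/17 ≈ -0.11765)
l(T) = -2/17
-41*(75 + 22) + n(l(-10), 201) = -41*(75 + 22) + (53 - 1*(-2/17)) = -41*97 + (53 + 2/17) = -3977 + 903/17 = -66706/17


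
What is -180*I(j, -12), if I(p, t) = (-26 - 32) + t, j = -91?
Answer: 12600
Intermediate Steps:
I(p, t) = -58 + t
-180*I(j, -12) = -180*(-58 - 12) = -180*(-70) = 12600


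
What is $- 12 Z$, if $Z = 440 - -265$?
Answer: $-8460$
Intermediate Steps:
$Z = 705$ ($Z = 440 + 265 = 705$)
$- 12 Z = \left(-12\right) 705 = -8460$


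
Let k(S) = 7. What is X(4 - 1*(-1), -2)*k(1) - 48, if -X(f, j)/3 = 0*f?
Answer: -48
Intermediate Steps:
X(f, j) = 0 (X(f, j) = -0*f = -3*0 = 0)
X(4 - 1*(-1), -2)*k(1) - 48 = 0*7 - 48 = 0 - 48 = -48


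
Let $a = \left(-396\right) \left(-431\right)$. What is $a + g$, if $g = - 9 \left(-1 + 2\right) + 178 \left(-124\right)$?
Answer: $148595$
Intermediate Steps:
$g = -22081$ ($g = \left(-9\right) 1 - 22072 = -9 - 22072 = -22081$)
$a = 170676$
$a + g = 170676 - 22081 = 148595$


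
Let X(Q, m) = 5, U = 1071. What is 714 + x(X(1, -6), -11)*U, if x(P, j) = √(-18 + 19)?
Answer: 1785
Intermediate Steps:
x(P, j) = 1 (x(P, j) = √1 = 1)
714 + x(X(1, -6), -11)*U = 714 + 1*1071 = 714 + 1071 = 1785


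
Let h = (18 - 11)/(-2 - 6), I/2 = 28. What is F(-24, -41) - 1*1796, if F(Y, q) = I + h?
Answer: -13927/8 ≈ -1740.9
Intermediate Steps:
I = 56 (I = 2*28 = 56)
h = -7/8 (h = 7/(-8) = 7*(-⅛) = -7/8 ≈ -0.87500)
F(Y, q) = 441/8 (F(Y, q) = 56 - 7/8 = 441/8)
F(-24, -41) - 1*1796 = 441/8 - 1*1796 = 441/8 - 1796 = -13927/8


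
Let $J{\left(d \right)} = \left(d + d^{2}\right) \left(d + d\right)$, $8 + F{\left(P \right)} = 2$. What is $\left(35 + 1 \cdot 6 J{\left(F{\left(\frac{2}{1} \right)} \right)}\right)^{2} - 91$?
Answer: $4515534$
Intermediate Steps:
$F{\left(P \right)} = -6$ ($F{\left(P \right)} = -8 + 2 = -6$)
$J{\left(d \right)} = 2 d \left(d + d^{2}\right)$ ($J{\left(d \right)} = \left(d + d^{2}\right) 2 d = 2 d \left(d + d^{2}\right)$)
$\left(35 + 1 \cdot 6 J{\left(F{\left(\frac{2}{1} \right)} \right)}\right)^{2} - 91 = \left(35 + 1 \cdot 6 \cdot 2 \left(-6\right)^{2} \left(1 - 6\right)\right)^{2} - 91 = \left(35 + 6 \cdot 2 \cdot 36 \left(-5\right)\right)^{2} - 91 = \left(35 + 6 \left(-360\right)\right)^{2} - 91 = \left(35 - 2160\right)^{2} - 91 = \left(-2125\right)^{2} - 91 = 4515625 - 91 = 4515534$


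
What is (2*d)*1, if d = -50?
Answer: -100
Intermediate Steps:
(2*d)*1 = (2*(-50))*1 = -100*1 = -100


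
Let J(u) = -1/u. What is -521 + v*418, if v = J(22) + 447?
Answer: 186306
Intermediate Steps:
v = 9833/22 (v = -1/22 + 447 = 9833/22 ≈ 446.95)
-521 + v*418 = -521 + (9833/22)*418 = -521 + 186827 = 186306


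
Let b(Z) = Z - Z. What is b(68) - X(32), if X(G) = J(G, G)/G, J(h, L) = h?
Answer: -1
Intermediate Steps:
b(Z) = 0
X(G) = 1 (X(G) = G/G = 1)
b(68) - X(32) = 0 - 1*1 = 0 - 1 = -1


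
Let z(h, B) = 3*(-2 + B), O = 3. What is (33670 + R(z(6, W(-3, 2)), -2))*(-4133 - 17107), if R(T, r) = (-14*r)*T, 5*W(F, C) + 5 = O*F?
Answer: -706586832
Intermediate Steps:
W(F, C) = -1 + 3*F/5 (W(F, C) = -1 + (3*F)/5 = -1 + 3*F/5)
z(h, B) = -6 + 3*B
R(T, r) = -14*T*r
(33670 + R(z(6, W(-3, 2)), -2))*(-4133 - 17107) = (33670 - 14*(-6 + 3*(-1 + (3/5)*(-3)))*(-2))*(-4133 - 17107) = (33670 - 14*(-6 + 3*(-1 - 9/5))*(-2))*(-21240) = (33670 - 14*(-6 + 3*(-14/5))*(-2))*(-21240) = (33670 - 14*(-6 - 42/5)*(-2))*(-21240) = (33670 - 14*(-72/5)*(-2))*(-21240) = (33670 - 2016/5)*(-21240) = (166334/5)*(-21240) = -706586832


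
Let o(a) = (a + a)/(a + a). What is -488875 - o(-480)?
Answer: -488876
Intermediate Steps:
o(a) = 1 (o(a) = (2*a)/((2*a)) = (2*a)*(1/(2*a)) = 1)
-488875 - o(-480) = -488875 - 1*1 = -488875 - 1 = -488876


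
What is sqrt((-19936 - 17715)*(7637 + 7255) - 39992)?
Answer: 22*I*sqrt(1158551) ≈ 23680.0*I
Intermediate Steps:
sqrt((-19936 - 17715)*(7637 + 7255) - 39992) = sqrt(-37651*14892 - 39992) = sqrt(-560698692 - 39992) = sqrt(-560738684) = 22*I*sqrt(1158551)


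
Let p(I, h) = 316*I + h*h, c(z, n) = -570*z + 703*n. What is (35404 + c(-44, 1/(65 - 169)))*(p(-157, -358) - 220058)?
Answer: -445010403649/52 ≈ -8.5579e+9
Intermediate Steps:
p(I, h) = h² + 316*I (p(I, h) = 316*I + h² = h² + 316*I)
(35404 + c(-44, 1/(65 - 169)))*(p(-157, -358) - 220058) = (35404 + (-570*(-44) + 703/(65 - 169)))*(((-358)² + 316*(-157)) - 220058) = (35404 + (25080 + 703/(-104)))*((128164 - 49612) - 220058) = (35404 + (25080 + 703*(-1/104)))*(78552 - 220058) = (35404 + (25080 - 703/104))*(-141506) = (35404 + 2607617/104)*(-141506) = (6289633/104)*(-141506) = -445010403649/52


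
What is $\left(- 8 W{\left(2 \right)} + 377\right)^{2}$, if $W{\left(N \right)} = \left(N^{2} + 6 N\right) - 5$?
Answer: $83521$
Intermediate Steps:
$W{\left(N \right)} = -5 + N^{2} + 6 N$
$\left(- 8 W{\left(2 \right)} + 377\right)^{2} = \left(- 8 \left(-5 + 2^{2} + 6 \cdot 2\right) + 377\right)^{2} = \left(- 8 \left(-5 + 4 + 12\right) + 377\right)^{2} = \left(\left(-8\right) 11 + 377\right)^{2} = \left(-88 + 377\right)^{2} = 289^{2} = 83521$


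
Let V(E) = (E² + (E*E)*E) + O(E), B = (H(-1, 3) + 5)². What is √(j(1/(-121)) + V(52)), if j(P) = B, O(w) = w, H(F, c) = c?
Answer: 2*√35857 ≈ 378.72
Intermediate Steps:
B = 64 (B = (3 + 5)² = 8² = 64)
V(E) = E + E² + E³ (V(E) = (E² + (E*E)*E) + E = (E² + E²*E) + E = (E² + E³) + E = E + E² + E³)
j(P) = 64
√(j(1/(-121)) + V(52)) = √(64 + 52*(1 + 52 + 52²)) = √(64 + 52*(1 + 52 + 2704)) = √(64 + 52*2757) = √(64 + 143364) = √143428 = 2*√35857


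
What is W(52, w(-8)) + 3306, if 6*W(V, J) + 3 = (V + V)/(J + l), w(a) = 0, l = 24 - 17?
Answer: 138935/42 ≈ 3308.0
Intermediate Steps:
l = 7
W(V, J) = -½ + V/(3*(7 + J)) (W(V, J) = -½ + ((V + V)/(J + 7))/6 = -½ + ((2*V)/(7 + J))/6 = -½ + (2*V/(7 + J))/6 = -½ + V/(3*(7 + J)))
W(52, w(-8)) + 3306 = (-21 - 3*0 + 2*52)/(6*(7 + 0)) + 3306 = (⅙)*(-21 + 0 + 104)/7 + 3306 = (⅙)*(⅐)*83 + 3306 = 83/42 + 3306 = 138935/42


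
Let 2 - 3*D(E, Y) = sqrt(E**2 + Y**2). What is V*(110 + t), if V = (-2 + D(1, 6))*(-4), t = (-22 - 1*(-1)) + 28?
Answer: 624 + 156*sqrt(37) ≈ 1572.9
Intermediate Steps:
t = 7 (t = (-22 + 1) + 28 = -21 + 28 = 7)
D(E, Y) = 2/3 - sqrt(E**2 + Y**2)/3
V = 16/3 + 4*sqrt(37)/3 (V = (-2 + (2/3 - sqrt(1**2 + 6**2)/3))*(-4) = (-2 + (2/3 - sqrt(1 + 36)/3))*(-4) = (-2 + (2/3 - sqrt(37)/3))*(-4) = (-4/3 - sqrt(37)/3)*(-4) = 16/3 + 4*sqrt(37)/3 ≈ 13.444)
V*(110 + t) = (16/3 + 4*sqrt(37)/3)*(110 + 7) = (16/3 + 4*sqrt(37)/3)*117 = 624 + 156*sqrt(37)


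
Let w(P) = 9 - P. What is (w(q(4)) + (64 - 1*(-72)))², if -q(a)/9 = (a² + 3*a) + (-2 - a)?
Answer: 117649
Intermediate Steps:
q(a) = 18 - 18*a - 9*a² (q(a) = -9*((a² + 3*a) + (-2 - a)) = -9*(-2 + a² + 2*a) = 18 - 18*a - 9*a²)
(w(q(4)) + (64 - 1*(-72)))² = ((9 - (18 - 18*4 - 9*4²)) + (64 - 1*(-72)))² = ((9 - (18 - 72 - 9*16)) + (64 + 72))² = ((9 - (18 - 72 - 144)) + 136)² = ((9 - 1*(-198)) + 136)² = ((9 + 198) + 136)² = (207 + 136)² = 343² = 117649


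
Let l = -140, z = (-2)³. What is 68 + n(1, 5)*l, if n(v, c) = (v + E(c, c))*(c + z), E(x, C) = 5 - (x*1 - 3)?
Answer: 1748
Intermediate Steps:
z = -8
E(x, C) = 8 - x (E(x, C) = 5 - (x - 3) = 5 - (-3 + x) = 5 + (3 - x) = 8 - x)
n(v, c) = (-8 + c)*(8 + v - c) (n(v, c) = (v + (8 - c))*(c - 8) = (8 + v - c)*(-8 + c) = (-8 + c)*(8 + v - c))
68 + n(1, 5)*l = 68 + (-64 - 1*5² - 8*1 + 16*5 + 5*1)*(-140) = 68 + (-64 - 1*25 - 8 + 80 + 5)*(-140) = 68 + (-64 - 25 - 8 + 80 + 5)*(-140) = 68 - 12*(-140) = 68 + 1680 = 1748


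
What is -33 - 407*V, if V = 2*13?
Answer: -10615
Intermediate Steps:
V = 26
-33 - 407*V = -33 - 407*26 = -33 - 10582 = -10615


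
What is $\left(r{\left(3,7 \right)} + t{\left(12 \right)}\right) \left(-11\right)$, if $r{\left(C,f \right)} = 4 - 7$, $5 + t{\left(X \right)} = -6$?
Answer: $154$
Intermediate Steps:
$t{\left(X \right)} = -11$ ($t{\left(X \right)} = -5 - 6 = -11$)
$r{\left(C,f \right)} = -3$ ($r{\left(C,f \right)} = 4 - 7 = -3$)
$\left(r{\left(3,7 \right)} + t{\left(12 \right)}\right) \left(-11\right) = \left(-3 - 11\right) \left(-11\right) = \left(-14\right) \left(-11\right) = 154$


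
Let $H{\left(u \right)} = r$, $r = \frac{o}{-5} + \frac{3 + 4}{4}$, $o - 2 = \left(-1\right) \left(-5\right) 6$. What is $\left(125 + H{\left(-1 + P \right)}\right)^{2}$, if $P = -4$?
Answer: $\frac{5793649}{400} \approx 14484.0$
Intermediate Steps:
$o = 32$ ($o = 2 + \left(-1\right) \left(-5\right) 6 = 2 + 5 \cdot 6 = 2 + 30 = 32$)
$r = - \frac{93}{20}$ ($r = \frac{32}{-5} + \frac{3 + 4}{4} = 32 \left(- \frac{1}{5}\right) + 7 \cdot \frac{1}{4} = - \frac{32}{5} + \frac{7}{4} = - \frac{93}{20} \approx -4.65$)
$H{\left(u \right)} = - \frac{93}{20}$
$\left(125 + H{\left(-1 + P \right)}\right)^{2} = \left(125 - \frac{93}{20}\right)^{2} = \left(\frac{2407}{20}\right)^{2} = \frac{5793649}{400}$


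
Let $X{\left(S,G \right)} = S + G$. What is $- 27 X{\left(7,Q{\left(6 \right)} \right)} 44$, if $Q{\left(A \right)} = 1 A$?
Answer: $-15444$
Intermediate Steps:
$Q{\left(A \right)} = A$
$X{\left(S,G \right)} = G + S$
$- 27 X{\left(7,Q{\left(6 \right)} \right)} 44 = - 27 \left(6 + 7\right) 44 = \left(-27\right) 13 \cdot 44 = \left(-351\right) 44 = -15444$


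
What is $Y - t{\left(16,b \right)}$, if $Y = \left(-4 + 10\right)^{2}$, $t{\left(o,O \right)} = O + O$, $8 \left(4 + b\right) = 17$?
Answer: $\frac{159}{4} \approx 39.75$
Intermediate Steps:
$b = - \frac{15}{8}$ ($b = -4 + \frac{1}{8} \cdot 17 = -4 + \frac{17}{8} = - \frac{15}{8} \approx -1.875$)
$t{\left(o,O \right)} = 2 O$
$Y = 36$ ($Y = 6^{2} = 36$)
$Y - t{\left(16,b \right)} = 36 - 2 \left(- \frac{15}{8}\right) = 36 - - \frac{15}{4} = 36 + \frac{15}{4} = \frac{159}{4}$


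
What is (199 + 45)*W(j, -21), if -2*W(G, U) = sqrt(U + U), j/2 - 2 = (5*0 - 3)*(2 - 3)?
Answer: -122*I*sqrt(42) ≈ -790.65*I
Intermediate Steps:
j = 10 (j = 4 + 2*((5*0 - 3)*(2 - 3)) = 4 + 2*((0 - 3)*(-1)) = 4 + 2*(-3*(-1)) = 4 + 2*3 = 4 + 6 = 10)
W(G, U) = -sqrt(2)*sqrt(U)/2 (W(G, U) = -sqrt(U + U)/2 = -sqrt(2)*sqrt(U)/2)
(199 + 45)*W(j, -21) = (199 + 45)*(-sqrt(2)*sqrt(-21)/2) = 244*(-sqrt(2)*I*sqrt(21)/2) = 244*(-I*sqrt(42)/2) = -122*I*sqrt(42)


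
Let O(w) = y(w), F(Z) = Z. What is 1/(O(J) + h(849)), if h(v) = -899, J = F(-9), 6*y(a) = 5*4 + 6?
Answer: -3/2684 ≈ -0.0011177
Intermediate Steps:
y(a) = 13/3 (y(a) = (5*4 + 6)/6 = (20 + 6)/6 = (1/6)*26 = 13/3)
J = -9
O(w) = 13/3
1/(O(J) + h(849)) = 1/(13/3 - 899) = 1/(-2684/3) = -3/2684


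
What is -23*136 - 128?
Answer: -3256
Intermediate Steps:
-23*136 - 128 = -3128 - 128 = -3256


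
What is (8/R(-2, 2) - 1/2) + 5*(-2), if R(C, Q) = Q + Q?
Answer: -17/2 ≈ -8.5000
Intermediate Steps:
R(C, Q) = 2*Q
(8/R(-2, 2) - 1/2) + 5*(-2) = (8/((2*2)) - 1/2) + 5*(-2) = (8/4 - 1*½) - 10 = (8*(¼) - ½) - 10 = (2 - ½) - 10 = 3/2 - 10 = -17/2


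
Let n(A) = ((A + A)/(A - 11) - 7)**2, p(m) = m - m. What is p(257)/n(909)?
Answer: 0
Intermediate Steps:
p(m) = 0
n(A) = (-7 + 2*A/(-11 + A))**2 (n(A) = ((2*A)/(-11 + A) - 7)**2 = (2*A/(-11 + A) - 7)**2 = (-7 + 2*A/(-11 + A))**2)
p(257)/n(909) = 0/(((-77 + 5*909)**2/(-11 + 909)**2)) = 0/(((-77 + 4545)**2/898**2)) = 0/((4468**2*(1/806404))) = 0/((19963024*(1/806404))) = 0/(4990756/201601) = 0*(201601/4990756) = 0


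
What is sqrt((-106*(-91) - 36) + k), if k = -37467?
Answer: I*sqrt(27857) ≈ 166.9*I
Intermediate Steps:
sqrt((-106*(-91) - 36) + k) = sqrt((-106*(-91) - 36) - 37467) = sqrt((9646 - 36) - 37467) = sqrt(9610 - 37467) = sqrt(-27857) = I*sqrt(27857)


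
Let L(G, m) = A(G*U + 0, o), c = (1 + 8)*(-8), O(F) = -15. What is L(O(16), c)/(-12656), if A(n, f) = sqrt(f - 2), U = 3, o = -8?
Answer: -I*sqrt(10)/12656 ≈ -0.00024986*I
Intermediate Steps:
c = -72 (c = 9*(-8) = -72)
A(n, f) = sqrt(-2 + f)
L(G, m) = I*sqrt(10) (L(G, m) = sqrt(-2 - 8) = sqrt(-10) = I*sqrt(10))
L(O(16), c)/(-12656) = (I*sqrt(10))/(-12656) = (I*sqrt(10))*(-1/12656) = -I*sqrt(10)/12656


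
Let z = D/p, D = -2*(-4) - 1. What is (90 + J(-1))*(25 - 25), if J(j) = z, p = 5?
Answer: 0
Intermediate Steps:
D = 7 (D = 8 - 1 = 7)
z = 7/5 ≈ 1.4000
J(j) = 7/5
(90 + J(-1))*(25 - 25) = (90 + 7/5)*(25 - 25) = (457/5)*0 = 0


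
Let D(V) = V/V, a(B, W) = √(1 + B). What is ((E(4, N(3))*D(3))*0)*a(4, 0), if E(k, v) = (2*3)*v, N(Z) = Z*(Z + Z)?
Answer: 0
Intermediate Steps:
N(Z) = 2*Z² (N(Z) = Z*(2*Z) = 2*Z²)
E(k, v) = 6*v
D(V) = 1
((E(4, N(3))*D(3))*0)*a(4, 0) = (((6*(2*3²))*1)*0)*√(1 + 4) = (((6*(2*9))*1)*0)*√5 = (((6*18)*1)*0)*√5 = ((108*1)*0)*√5 = (108*0)*√5 = 0*√5 = 0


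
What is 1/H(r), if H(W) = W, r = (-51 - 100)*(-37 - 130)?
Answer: 1/25217 ≈ 3.9656e-5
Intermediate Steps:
r = 25217 (r = -151*(-167) = 25217)
1/H(r) = 1/25217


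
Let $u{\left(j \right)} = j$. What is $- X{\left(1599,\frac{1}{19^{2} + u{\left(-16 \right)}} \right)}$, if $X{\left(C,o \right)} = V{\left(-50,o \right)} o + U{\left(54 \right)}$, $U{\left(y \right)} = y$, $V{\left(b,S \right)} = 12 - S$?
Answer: $- \frac{6431489}{119025} \approx -54.035$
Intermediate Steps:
$X{\left(C,o \right)} = 54 + o \left(12 - o\right)$ ($X{\left(C,o \right)} = \left(12 - o\right) o + 54 = o \left(12 - o\right) + 54 = 54 + o \left(12 - o\right)$)
$- X{\left(1599,\frac{1}{19^{2} + u{\left(-16 \right)}} \right)} = - (54 - \frac{-12 + \frac{1}{19^{2} - 16}}{19^{2} - 16}) = - (54 - \frac{-12 + \frac{1}{361 - 16}}{361 - 16}) = - (54 - \frac{-12 + \frac{1}{345}}{345}) = - (54 - \frac{1}{345} \left(- \frac{4139}{345}\right)) = - (54 + \frac{4139}{119025}) = \left(-1\right) \frac{6431489}{119025} = - \frac{6431489}{119025}$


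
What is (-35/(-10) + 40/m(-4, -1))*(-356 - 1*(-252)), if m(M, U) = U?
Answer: 3796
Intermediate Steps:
(-35/(-10) + 40/m(-4, -1))*(-356 - 1*(-252)) = (-35/(-10) + 40/(-1))*(-356 - 1*(-252)) = (-35*(-1/10) + 40*(-1))*(-356 + 252) = (7/2 - 40)*(-104) = -73/2*(-104) = 3796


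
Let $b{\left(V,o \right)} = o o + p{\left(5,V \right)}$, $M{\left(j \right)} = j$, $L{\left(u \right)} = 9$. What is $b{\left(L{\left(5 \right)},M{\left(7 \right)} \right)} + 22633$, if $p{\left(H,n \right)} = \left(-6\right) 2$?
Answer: $22670$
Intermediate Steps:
$p{\left(H,n \right)} = -12$
$b{\left(V,o \right)} = -12 + o^{2}$ ($b{\left(V,o \right)} = o o - 12 = o^{2} - 12 = -12 + o^{2}$)
$b{\left(L{\left(5 \right)},M{\left(7 \right)} \right)} + 22633 = \left(-12 + 7^{2}\right) + 22633 = \left(-12 + 49\right) + 22633 = 37 + 22633 = 22670$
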